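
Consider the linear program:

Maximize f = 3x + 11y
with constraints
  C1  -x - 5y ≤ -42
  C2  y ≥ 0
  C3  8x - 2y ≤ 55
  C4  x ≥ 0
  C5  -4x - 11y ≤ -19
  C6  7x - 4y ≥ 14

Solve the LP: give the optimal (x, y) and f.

x = 32/3, y = 91/6, maximum f = 1193/6

The optimum lies where 8x - 2y = 55 and 7x - 4y = 14.
Solving simultaneously gives x = 32/3, y = 91/6.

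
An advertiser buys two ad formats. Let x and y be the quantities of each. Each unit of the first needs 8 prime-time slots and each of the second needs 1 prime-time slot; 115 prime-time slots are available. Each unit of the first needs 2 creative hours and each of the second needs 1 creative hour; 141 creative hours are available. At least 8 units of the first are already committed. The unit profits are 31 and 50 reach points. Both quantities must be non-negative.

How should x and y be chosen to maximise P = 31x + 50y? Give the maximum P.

x = 8, y = 51, maximum P = 2798

Extreme points and P = 31x + 50y:
  (115/8, 0) → P = 3565/8
  (8, 0) → P = 248
  (8, 51) → P = 2798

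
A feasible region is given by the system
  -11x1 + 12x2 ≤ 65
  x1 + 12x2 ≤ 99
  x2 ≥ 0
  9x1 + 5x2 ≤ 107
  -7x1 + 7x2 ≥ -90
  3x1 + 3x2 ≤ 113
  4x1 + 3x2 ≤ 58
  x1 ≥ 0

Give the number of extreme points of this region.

5

The feasible vertices (each the meet of two boundaries and inside every other half-plane) are:
  (17/6, 577/72)
  (0, 65/12)
  (789/103, 784/103)
  (107/9, 0)
  (0, 0)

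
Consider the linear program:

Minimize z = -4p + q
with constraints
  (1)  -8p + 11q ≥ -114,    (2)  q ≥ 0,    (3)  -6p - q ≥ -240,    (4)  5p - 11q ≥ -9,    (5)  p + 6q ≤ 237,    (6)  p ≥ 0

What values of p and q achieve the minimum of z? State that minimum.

Feasible corners and z = -4p + q:
  (57/4, 0) → z = -57
  (1377/37, 618/37) → z = -4890/37
  (0, 0) → z = 0
  (2631/71, 1254/71) → z = -9270/71
  (0, 9/11) → z = 9/11

p = 1377/37, q = 618/37, minimum z = -4890/37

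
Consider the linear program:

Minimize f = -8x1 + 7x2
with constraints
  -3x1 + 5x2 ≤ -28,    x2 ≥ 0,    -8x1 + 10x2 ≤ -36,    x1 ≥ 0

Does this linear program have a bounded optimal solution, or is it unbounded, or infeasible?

unbounded

From the feasible point (28/3, 0), moving in the direction (1, 0) keeps every constraint satisfied while f decreases without bound.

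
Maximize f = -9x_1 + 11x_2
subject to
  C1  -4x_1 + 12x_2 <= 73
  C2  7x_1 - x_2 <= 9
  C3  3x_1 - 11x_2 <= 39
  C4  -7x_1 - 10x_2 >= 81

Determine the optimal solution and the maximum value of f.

x_1 = -1271/8, x_2 = -375/8, maximum f = 3657/4

Feasible corners and f = -9x_1 + 11x_2:
  (-1271/8, -375/8) → f = 3657/4
  (-851/62, 187/124) → f = 17375/124
  (-501/107, -516/107) → f = -1167/107

The binding constraints are -4x_1 + 12x_2 = 73 and 3x_1 - 11x_2 = 39.
Solving simultaneously gives x_1 = -1271/8, x_2 = -375/8.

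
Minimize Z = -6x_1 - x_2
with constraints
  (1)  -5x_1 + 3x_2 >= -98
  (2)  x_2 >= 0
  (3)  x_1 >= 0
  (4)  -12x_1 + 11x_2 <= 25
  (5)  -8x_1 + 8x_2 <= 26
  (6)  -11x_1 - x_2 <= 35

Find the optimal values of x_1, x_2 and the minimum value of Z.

x_1 = 431/8, x_2 = 457/8, minimum Z = -3043/8

Vertices and Z = -6x_1 - x_2:
  (98/5, 0) → Z = -588/5
  (431/8, 457/8) → Z = -3043/8
  (0, 0) → Z = 0
  (0, 25/11) → Z = -25/11
  (43/4, 14) → Z = -157/2

At the optimal vertex, -5x_1 + 3x_2 = -98 and -8x_1 + 8x_2 = 26.
Solving simultaneously gives x_1 = 431/8, x_2 = 457/8.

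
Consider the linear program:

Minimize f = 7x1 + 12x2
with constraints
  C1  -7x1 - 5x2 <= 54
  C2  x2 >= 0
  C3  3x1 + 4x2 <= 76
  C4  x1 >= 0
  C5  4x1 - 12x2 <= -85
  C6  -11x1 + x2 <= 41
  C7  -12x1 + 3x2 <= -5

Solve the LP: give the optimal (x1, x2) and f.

Feasible corners and f = 7x1 + 12x2:
  (11, 43/4) → f = 206
  (248/57, 299/19) → f = 12500/57
  (105/44, 260/33) → f = 445/4

The binding constraints are 4x1 - 12x2 = -85 and -12x1 + 3x2 = -5.
Solving simultaneously gives x1 = 105/44, x2 = 260/33.

x1 = 105/44, x2 = 260/33, minimum f = 445/4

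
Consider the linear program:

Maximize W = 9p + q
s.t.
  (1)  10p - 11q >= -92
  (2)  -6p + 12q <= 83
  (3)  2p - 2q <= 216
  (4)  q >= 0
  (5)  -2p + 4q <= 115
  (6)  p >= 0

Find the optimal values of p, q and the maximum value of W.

Vertices and W = 9p + q:
  (1379/6, 731/6) → W = 6571/3
  (0, 83/12) → W = 83/12
  (108, 0) → W = 972
  (0, 0) → W = 0

The optimum lies where -6p + 12q = 83 and 2p - 2q = 216.
Solving simultaneously gives p = 1379/6, q = 731/6.

p = 1379/6, q = 731/6, maximum W = 6571/3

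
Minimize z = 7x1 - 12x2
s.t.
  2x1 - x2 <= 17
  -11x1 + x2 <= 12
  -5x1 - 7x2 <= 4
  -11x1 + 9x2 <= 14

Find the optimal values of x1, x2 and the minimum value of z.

Vertices and z = 7x1 - 12x2:
  (115/19, -93/19) → z = 1921/19
  (167/7, 215/7) → z = -1411/7
  (-44/41, 8/41) → z = -404/41
  (-47/44, 1/4) → z = -461/44

At the optimal vertex, 2x1 - x2 = 17 and -11x1 + 9x2 = 14.
Solving simultaneously gives x1 = 167/7, x2 = 215/7.

x1 = 167/7, x2 = 215/7, minimum z = -1411/7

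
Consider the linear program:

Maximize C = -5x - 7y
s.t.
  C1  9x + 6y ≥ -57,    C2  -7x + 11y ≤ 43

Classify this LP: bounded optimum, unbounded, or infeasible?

From the feasible point (-295/47, -4/47), moving in the direction (6, -9) keeps every constraint satisfied while C increases without bound.

unbounded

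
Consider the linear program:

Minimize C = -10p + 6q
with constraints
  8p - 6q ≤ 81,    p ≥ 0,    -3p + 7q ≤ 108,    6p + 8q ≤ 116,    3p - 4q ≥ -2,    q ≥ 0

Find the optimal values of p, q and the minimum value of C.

Feasible corners and C = -10p + 6q:
  (336/25, 221/50) → C = -2697/25
  (81/8, 0) → C = -405/4
  (0, 1/2) → C = 3
  (0, 0) → C = 0
  (28/3, 15/2) → C = -145/3

p = 336/25, q = 221/50, minimum C = -2697/25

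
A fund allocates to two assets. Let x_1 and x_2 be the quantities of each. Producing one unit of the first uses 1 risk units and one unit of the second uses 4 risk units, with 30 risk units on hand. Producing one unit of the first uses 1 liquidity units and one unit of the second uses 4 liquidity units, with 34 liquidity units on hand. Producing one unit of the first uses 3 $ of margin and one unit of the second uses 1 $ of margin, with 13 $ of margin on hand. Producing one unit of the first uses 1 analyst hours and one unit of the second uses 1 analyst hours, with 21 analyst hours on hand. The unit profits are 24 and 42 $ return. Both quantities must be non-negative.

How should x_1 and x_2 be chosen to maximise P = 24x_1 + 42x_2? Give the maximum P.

Vertices and P = 24x_1 + 42x_2:
  (0, 0) → P = 0
  (0, 15/2) → P = 315
  (13/3, 0) → P = 104
  (2, 7) → P = 342

At the optimal vertex, x_1 + 4x_2 = 30 and 3x_1 + x_2 = 13.
Solving simultaneously gives x_1 = 2, x_2 = 7.

x_1 = 2, x_2 = 7, maximum P = 342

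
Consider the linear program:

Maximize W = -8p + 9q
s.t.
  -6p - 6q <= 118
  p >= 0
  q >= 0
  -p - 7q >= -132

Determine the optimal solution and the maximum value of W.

Extreme points and W = -8p + 9q:
  (0, 0) → W = 0
  (0, 132/7) → W = 1188/7
  (132, 0) → W = -1056

At the optimal vertex, p = 0 and -p - 7q = -132.
Solving simultaneously gives p = 0, q = 132/7.

p = 0, q = 132/7, maximum W = 1188/7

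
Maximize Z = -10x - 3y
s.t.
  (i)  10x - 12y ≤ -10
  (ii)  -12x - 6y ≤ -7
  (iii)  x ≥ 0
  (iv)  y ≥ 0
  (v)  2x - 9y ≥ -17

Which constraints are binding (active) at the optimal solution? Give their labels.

(ii) and (iii)

Vertices and Z = -10x - 3y:
  (2/17, 95/102) → Z = -135/34
  (19/11, 25/11) → Z = -265/11
  (0, 7/6) → Z = -7/2
  (0, 17/9) → Z = -17/3

The maximum is at (0, 7/6). Substituting into each constraint, equality holds for (ii) and (iii); the remaining constraints have slack.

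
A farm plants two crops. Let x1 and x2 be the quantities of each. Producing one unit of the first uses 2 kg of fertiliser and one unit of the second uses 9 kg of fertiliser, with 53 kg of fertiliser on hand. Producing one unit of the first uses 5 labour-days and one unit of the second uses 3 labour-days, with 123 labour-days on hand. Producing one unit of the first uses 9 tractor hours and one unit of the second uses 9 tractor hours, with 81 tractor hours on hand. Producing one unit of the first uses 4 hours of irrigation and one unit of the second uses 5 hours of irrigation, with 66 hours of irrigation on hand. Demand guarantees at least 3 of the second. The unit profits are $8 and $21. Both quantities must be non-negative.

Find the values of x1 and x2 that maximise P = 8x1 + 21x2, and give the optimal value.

x1 = 4, x2 = 5, maximum P = 137

Corner points and P = 8x1 + 21x2:
  (0, 53/9) → P = 371/3
  (0, 3) → P = 63
  (4, 5) → P = 137
  (6, 3) → P = 111

At the optimal vertex, 2x1 + 9x2 = 53 and 9x1 + 9x2 = 81.
Solving simultaneously gives x1 = 4, x2 = 5.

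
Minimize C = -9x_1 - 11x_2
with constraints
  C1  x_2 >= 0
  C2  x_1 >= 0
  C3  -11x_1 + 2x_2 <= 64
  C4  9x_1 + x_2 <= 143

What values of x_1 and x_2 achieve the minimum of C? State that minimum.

x_1 = 222/29, x_2 = 2149/29, minimum C = -25637/29

The binding constraints are -11x_1 + 2x_2 = 64 and 9x_1 + x_2 = 143.
Solving simultaneously gives x_1 = 222/29, x_2 = 2149/29.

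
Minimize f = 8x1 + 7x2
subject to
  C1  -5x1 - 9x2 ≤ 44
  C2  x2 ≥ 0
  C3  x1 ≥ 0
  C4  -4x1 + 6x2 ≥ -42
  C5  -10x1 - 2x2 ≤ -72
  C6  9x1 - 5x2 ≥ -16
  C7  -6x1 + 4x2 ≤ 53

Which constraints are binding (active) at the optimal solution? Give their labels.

C2 and C5

Feasible corners and f = 8x1 + 7x2:
  (21/2, 0) → f = 84
  (36/5, 0) → f = 288/5
  (82/17, 202/17) → f = 2070/17
  (67/2, 127/2) → f = 1425/2
The feasible region is unbounded (it extends along (2, 3), (3, 2)), but f strictly increases along every unbounded feasible direction, so there is no improving ray and the minimum is attained at a vertex.

The minimum is at (36/5, 0). Substituting into each constraint, equality holds for C2 and C5; the remaining constraints have slack.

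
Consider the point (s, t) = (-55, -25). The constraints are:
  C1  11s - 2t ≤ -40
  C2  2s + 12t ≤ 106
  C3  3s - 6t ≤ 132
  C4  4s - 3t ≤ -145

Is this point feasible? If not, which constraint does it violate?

feasible

C1: -555 ≤ -40 ✓
C2: -410 ≤ 106 ✓
C3: -15 ≤ 132 ✓
C4: -145 ≤ -145 ✓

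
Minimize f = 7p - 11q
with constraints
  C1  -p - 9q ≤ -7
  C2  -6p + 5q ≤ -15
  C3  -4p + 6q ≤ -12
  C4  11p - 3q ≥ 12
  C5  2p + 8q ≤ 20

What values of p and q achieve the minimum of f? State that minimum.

p = 54/11, q = 14/11, minimum f = 224/11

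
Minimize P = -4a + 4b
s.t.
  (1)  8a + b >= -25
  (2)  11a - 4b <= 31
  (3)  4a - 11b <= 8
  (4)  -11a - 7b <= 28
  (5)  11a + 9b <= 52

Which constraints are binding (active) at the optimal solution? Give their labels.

(2) and (3)

Feasible corners and P = -4a + 4b:
  (-49/15, 17/15) → P = 88/5
  (-277/61, 691/61) → P = 3872/61
  (103/35, 12/35) → P = -52/5
  (487/143, 21/13) → P = -1024/143
  (-252/149, -200/149) → P = 208/149

The minimum is at (103/35, 12/35). Substituting into each constraint, equality holds for (2) and (3); the remaining constraints have slack.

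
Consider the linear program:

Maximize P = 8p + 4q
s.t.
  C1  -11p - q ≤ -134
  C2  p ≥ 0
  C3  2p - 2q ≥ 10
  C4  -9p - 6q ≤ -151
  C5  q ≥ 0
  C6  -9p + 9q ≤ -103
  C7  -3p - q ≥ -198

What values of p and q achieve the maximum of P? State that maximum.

p = 1885/36, q = 491/12, maximum P = 5243/9

Extreme points and P = 8p + 4q:
  (151/9, 0) → P = 1208/9
  (659/45, 16/5) → P = 5848/45
  (66, 0) → P = 528
  (1885/36, 491/12) → P = 5243/9

The optimum lies where -9p + 9q = -103 and -3p - q = -198.
Solving simultaneously gives p = 1885/36, q = 491/12.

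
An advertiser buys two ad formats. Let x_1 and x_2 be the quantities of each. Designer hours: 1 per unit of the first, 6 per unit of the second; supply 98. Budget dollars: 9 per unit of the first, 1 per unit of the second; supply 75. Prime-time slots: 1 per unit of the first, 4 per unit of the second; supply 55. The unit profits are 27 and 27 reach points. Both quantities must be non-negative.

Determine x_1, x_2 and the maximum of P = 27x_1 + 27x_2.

x_1 = 7, x_2 = 12, maximum P = 513

Extreme points and P = 27x_1 + 27x_2:
  (0, 0) → P = 0
  (0, 55/4) → P = 1485/4
  (25/3, 0) → P = 225
  (7, 12) → P = 513

At the optimal vertex, 9x_1 + x_2 = 75 and x_1 + 4x_2 = 55.
Solving simultaneously gives x_1 = 7, x_2 = 12.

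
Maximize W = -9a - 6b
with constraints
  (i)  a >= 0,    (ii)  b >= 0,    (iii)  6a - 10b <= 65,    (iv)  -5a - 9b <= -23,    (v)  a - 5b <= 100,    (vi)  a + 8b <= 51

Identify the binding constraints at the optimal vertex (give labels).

(i) and (iv)

Corner points and W = -9a - 6b:
  (0, 23/9) → W = -46/3
  (0, 51/8) → W = -153/4
  (65/6, 0) → W = -195/2
  (23/5, 0) → W = -207/5
  (515/29, 241/58) → W = -5358/29

The maximum is at (0, 23/9). Substituting into each constraint, equality holds for (i) and (iv); the remaining constraints have slack.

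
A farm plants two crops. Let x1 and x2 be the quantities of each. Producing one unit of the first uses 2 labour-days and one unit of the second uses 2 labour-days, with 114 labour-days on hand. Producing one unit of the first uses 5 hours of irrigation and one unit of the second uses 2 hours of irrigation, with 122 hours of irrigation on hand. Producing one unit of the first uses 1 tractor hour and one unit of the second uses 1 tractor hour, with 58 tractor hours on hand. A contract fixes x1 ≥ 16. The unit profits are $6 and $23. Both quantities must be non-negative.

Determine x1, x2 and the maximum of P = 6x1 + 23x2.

At the optimal vertex, 5x1 + 2x2 = 122 and x1 = 16.
Solving simultaneously gives x1 = 16, x2 = 21.

x1 = 16, x2 = 21, maximum P = 579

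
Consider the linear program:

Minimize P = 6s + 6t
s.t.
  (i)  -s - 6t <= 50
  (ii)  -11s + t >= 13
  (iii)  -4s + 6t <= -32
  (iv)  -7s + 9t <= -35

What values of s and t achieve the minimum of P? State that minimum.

Vertices and P = 6s + 6t:
  (-128/67, -537/67) → P = -3990/67
  (-18/5, -116/15) → P = -68
  (-55/31, -202/31) → P = -1542/31

The binding constraints are -s - 6t = 50 and -4s + 6t = -32.
Solving simultaneously gives s = -18/5, t = -116/15.

s = -18/5, t = -116/15, minimum P = -68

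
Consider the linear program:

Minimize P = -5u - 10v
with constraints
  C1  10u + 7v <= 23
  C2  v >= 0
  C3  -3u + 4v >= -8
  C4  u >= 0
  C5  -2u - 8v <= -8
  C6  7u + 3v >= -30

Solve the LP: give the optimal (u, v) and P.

u = 0, v = 23/7, minimum P = -230/7

Corner points and P = -5u - 10v:
  (0, 23/7) → P = -230/7
  (64/33, 17/33) → P = -490/33
  (0, 1) → P = -10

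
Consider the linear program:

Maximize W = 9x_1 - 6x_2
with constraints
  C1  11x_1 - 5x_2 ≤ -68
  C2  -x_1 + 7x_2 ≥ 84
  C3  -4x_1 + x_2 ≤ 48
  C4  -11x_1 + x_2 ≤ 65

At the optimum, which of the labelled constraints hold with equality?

C1 and C2

Vertices and W = 9x_1 - 6x_2:
  (-7/9, 107/9) → W = -235/3
  (-371/76, 859/76) → W = -447/4
  (-17/7, 268/7) → W = -1761/7
The feasible region is unbounded (it extends along (5, 11), (1, 4)), but W strictly decreases along every unbounded feasible direction, so there is no improving ray and the maximum is attained at a vertex.

The maximum is at (-7/9, 107/9). Substituting into each constraint, equality holds for C1 and C2; the remaining constraints have slack.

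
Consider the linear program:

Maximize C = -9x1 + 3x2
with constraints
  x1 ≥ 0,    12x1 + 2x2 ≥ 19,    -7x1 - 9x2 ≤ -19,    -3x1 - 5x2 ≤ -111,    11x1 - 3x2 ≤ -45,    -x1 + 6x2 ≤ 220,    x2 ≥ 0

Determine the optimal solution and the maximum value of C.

x1 = 0, x2 = 110/3, maximum C = 110

Vertices and C = -9x1 + 3x2:
  (0, 111/5) → C = 333/5
  (0, 110/3) → C = 110
  (27/16, 339/16) → C = 387/8
  (130/21, 2375/63) → C = 1205/21

The optimum lies where x1 = 0 and -x1 + 6x2 = 220.
Solving simultaneously gives x1 = 0, x2 = 110/3.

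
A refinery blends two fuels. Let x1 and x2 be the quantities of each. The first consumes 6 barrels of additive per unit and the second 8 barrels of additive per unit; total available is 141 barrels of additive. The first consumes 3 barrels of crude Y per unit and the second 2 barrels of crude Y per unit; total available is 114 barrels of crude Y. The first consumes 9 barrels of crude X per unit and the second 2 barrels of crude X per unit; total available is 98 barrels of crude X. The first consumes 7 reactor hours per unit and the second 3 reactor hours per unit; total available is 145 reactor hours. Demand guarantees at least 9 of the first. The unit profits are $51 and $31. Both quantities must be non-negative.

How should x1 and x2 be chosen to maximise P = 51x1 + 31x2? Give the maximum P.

Corner points and P = 51x1 + 31x2:
  (98/9, 0) → P = 1666/3
  (9, 0) → P = 459
  (9, 17/2) → P = 1445/2

x1 = 9, x2 = 17/2, maximum P = 1445/2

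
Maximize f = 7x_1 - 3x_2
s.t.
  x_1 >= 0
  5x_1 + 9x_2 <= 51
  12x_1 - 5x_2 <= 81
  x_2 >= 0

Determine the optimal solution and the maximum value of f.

x_1 = 27/4, x_2 = 0, maximum f = 189/4

Extreme points and f = 7x_1 - 3x_2:
  (0, 17/3) → f = -17
  (0, 0) → f = 0
  (984/133, 207/133) → f = 6267/133
  (27/4, 0) → f = 189/4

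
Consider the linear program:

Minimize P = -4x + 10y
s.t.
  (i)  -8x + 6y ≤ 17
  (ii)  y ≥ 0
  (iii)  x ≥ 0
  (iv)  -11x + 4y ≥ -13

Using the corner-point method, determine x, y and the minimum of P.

x = 13/11, y = 0, minimum P = -52/11

Feasible corners and P = -4x + 10y:
  (0, 17/6) → P = 85/3
  (73/17, 291/34) → P = 1163/17
  (0, 0) → P = 0
  (13/11, 0) → P = -52/11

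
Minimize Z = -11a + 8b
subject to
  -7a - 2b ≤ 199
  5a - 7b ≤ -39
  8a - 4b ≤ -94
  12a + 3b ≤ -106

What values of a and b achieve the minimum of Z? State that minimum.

a = -251/18, b = -79/18, minimum Z = 2129/18

Extreme points and Z = -11a + 8b:
  (-1471/59, -722/59) → Z = 10405/59
  (-251/18, -79/18) → Z = 2129/18
  (-353/36, 35/9) → Z = 5003/36
The feasible region is unbounded (it extends along (-2, 7), (-1, 4)), but Z strictly increases along every unbounded feasible direction, so there is no improving ray and the minimum is attained at a vertex.

At the optimal vertex, 5a - 7b = -39 and 8a - 4b = -94.
Solving simultaneously gives a = -251/18, b = -79/18.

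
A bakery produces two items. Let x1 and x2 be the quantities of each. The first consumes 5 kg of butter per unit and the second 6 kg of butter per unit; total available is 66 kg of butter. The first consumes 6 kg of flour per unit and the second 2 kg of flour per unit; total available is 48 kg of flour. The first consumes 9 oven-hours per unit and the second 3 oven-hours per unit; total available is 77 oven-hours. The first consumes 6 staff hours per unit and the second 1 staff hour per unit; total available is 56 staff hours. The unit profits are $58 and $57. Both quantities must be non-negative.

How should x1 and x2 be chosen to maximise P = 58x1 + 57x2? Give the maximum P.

Feasible corners and P = 58x1 + 57x2:
  (0, 0) → P = 0
  (0, 11) → P = 627
  (8, 0) → P = 464
  (6, 6) → P = 690

At the optimal vertex, 5x1 + 6x2 = 66 and 6x1 + 2x2 = 48.
Solving simultaneously gives x1 = 6, x2 = 6.

x1 = 6, x2 = 6, maximum P = 690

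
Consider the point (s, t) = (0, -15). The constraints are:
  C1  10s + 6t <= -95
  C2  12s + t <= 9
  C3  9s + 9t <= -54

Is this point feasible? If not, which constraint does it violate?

not feasible — violates C1

Constraint C1: 10s + 6t = -90, which is not ≤ -95. All other constraints are satisfied.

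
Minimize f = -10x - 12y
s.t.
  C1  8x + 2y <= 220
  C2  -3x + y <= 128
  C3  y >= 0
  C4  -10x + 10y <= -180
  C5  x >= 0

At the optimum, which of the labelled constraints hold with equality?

C1 and C4

Feasible corners and f = -10x - 12y:
  (55/2, 0) → f = -275
  (128/5, 38/5) → f = -1736/5
  (18, 0) → f = -180

The minimum is at (128/5, 38/5). Substituting into each constraint, equality holds for C1 and C4; the remaining constraints have slack.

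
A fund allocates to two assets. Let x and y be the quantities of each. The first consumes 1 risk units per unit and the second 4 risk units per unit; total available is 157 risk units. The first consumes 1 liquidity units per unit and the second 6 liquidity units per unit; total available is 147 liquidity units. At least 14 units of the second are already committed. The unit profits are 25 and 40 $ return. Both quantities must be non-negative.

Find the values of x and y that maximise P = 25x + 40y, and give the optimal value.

x = 63, y = 14, maximum P = 2135

Feasible corners and P = 25x + 40y:
  (0, 49/2) → P = 980
  (0, 14) → P = 560
  (63, 14) → P = 2135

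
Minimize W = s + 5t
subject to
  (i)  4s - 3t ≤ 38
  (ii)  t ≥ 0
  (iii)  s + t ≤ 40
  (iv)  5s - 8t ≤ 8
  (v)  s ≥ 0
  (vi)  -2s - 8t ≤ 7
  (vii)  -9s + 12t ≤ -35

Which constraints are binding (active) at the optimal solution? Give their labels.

(iv) and (vii)

Corner points and W = s + 5t:
  (280/17, 158/17) → W = 1070/17
  (117/7, 202/21) → W = 1361/21
  (46/3, 103/12) → W = 233/4

The minimum is at (46/3, 103/12). Substituting into each constraint, equality holds for (iv) and (vii); the remaining constraints have slack.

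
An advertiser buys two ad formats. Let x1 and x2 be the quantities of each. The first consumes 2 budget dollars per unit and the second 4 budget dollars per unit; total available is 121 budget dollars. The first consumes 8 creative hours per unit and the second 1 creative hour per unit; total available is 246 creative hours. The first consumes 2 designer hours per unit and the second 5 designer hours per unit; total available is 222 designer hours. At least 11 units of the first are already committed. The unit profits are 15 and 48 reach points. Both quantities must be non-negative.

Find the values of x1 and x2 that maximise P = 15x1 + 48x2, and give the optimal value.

x1 = 11, x2 = 99/4, maximum P = 1353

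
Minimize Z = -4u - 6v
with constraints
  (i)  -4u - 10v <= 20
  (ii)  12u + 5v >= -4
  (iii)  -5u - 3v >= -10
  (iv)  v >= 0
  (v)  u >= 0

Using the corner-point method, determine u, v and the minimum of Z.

The binding constraints are -5u - 3v = -10 and u = 0.
Solving simultaneously gives u = 0, v = 10/3.

u = 0, v = 10/3, minimum Z = -20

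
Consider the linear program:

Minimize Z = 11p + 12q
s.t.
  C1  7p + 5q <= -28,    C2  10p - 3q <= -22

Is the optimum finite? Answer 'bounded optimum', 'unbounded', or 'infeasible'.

From the feasible point (-194/71, -126/71), moving in the direction (-3, -10) keeps every constraint satisfied while Z decreases without bound.

unbounded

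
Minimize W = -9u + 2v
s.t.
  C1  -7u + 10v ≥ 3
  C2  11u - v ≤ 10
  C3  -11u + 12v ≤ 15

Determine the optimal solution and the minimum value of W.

u = 1, v = 1, minimum W = -7

Corner points and W = -9u + 2v:
  (1, 1) → W = -7
  (-57/13, -36/13) → W = 441/13
  (135/121, 25/11) → W = -665/121

The binding constraints are -7u + 10v = 3 and 11u - v = 10.
Solving simultaneously gives u = 1, v = 1.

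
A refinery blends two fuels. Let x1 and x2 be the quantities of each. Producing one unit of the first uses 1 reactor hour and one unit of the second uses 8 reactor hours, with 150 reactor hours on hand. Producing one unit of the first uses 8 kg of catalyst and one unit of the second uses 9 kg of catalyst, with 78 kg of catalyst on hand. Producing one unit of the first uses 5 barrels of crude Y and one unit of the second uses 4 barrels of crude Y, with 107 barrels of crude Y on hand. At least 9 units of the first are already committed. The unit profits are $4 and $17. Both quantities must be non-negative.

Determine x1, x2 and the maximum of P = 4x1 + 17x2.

Vertices and P = 4x1 + 17x2:
  (39/4, 0) → P = 39
  (9, 0) → P = 36
  (9, 2/3) → P = 142/3

At the optimal vertex, 8x1 + 9x2 = 78 and x1 = 9.
Solving simultaneously gives x1 = 9, x2 = 2/3.

x1 = 9, x2 = 2/3, maximum P = 142/3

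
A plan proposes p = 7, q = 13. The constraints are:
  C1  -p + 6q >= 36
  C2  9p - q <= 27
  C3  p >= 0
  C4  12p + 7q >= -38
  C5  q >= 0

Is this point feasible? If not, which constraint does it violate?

not feasible — violates C2

Constraint C2: 9p - q = 50, which is not ≤ 27. All other constraints are satisfied.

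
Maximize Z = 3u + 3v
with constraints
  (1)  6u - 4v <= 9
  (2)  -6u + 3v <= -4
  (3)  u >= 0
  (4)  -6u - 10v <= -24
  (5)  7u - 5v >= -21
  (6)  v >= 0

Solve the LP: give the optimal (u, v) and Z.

Feasible corners and Z = 3u + 3v:
  (31/14, 15/14) → Z = 69/7
  (129/2, 189/2) → Z = 477
  (56/39, 20/13) → Z = 116/13
  (83/9, 154/9) → Z = 79

At the optimal vertex, 6u - 4v = 9 and 7u - 5v = -21.
Solving simultaneously gives u = 129/2, v = 189/2.

u = 129/2, v = 189/2, maximum Z = 477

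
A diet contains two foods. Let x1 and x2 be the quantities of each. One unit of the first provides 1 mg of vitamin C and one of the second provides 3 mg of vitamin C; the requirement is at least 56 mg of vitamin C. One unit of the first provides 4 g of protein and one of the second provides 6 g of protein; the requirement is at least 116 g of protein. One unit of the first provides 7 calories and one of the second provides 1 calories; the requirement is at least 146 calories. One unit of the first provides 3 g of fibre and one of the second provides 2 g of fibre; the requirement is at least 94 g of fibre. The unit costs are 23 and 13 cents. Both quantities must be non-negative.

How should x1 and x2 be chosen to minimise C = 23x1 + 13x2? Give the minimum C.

x1 = 18, x2 = 20, minimum C = 674

Feasible corners and C = 23x1 + 13x2:
  (0, 146) → C = 1898
  (56, 0) → C = 1288
  (170/7, 74/7) → C = 696
  (18, 20) → C = 674
The feasible region is unbounded (it extends along (0, 1), (1, 0)), but C strictly increases along every unbounded feasible direction, so there is no improving ray and the minimum is attained at a vertex.

The binding constraints are 7x1 + x2 = 146 and 3x1 + 2x2 = 94.
Solving simultaneously gives x1 = 18, x2 = 20.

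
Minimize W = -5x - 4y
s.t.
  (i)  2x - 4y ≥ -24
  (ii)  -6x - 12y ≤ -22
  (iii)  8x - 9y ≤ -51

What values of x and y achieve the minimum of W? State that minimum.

Vertices and W = -5x - 4y:
  (-25/6, 47/12) → W = 31/6
  (6/7, 45/7) → W = -30
  (-69/25, 241/75) → W = 71/75

x = 6/7, y = 45/7, minimum W = -30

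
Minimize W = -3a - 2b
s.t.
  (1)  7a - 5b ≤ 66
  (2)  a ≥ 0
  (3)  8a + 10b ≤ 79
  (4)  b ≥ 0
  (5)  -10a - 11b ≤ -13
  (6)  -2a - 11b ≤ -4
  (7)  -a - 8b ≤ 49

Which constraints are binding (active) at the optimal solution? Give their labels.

Extreme points and W = -3a - 2b:
  (211/22, 5/22) → W = -643/22
  (66/7, 0) → W = -198/7
  (0, 79/10) → W = -79/5
  (0, 13/11) → W = -26/11
  (2, 0) → W = -6
  (9/8, 7/44) → W = -325/88

The minimum is at (211/22, 5/22). Substituting into each constraint, equality holds for (1) and (3); the remaining constraints have slack.

(1) and (3)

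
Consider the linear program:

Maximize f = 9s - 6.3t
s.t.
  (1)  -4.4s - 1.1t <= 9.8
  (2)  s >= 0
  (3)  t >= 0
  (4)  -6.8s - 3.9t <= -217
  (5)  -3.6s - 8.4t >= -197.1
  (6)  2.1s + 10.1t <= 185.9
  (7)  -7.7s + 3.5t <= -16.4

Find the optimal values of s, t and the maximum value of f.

Vertices and f = 9s - 6.3t:
  (1085/34, 0) → f = 9765/34
  (219/4, 0) → f = 1971/4
  (35137/1436, 4659/359) → f = 994131/7180

The binding constraints are t = 0 and -3.6s - 8.4t = -197.1.
Solving simultaneously gives s = 219/4, t = 0.

s = 54.75, t = 0, maximum f = 492.75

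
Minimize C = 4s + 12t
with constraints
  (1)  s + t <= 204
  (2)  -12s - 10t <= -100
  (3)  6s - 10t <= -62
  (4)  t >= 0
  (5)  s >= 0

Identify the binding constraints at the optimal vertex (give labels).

(2) and (3)

Feasible corners and C = 4s + 12t:
  (989/8, 643/8) → C = 1459
  (0, 204) → C = 2448
  (19/9, 112/15) → C = 4412/45
  (0, 10) → C = 120

The minimum is at (19/9, 112/15). Substituting into each constraint, equality holds for (2) and (3); the remaining constraints have slack.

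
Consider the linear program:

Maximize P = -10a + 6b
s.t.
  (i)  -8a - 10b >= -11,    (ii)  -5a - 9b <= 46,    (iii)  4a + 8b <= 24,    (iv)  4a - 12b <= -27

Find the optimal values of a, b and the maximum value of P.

Feasible corners and P = -10a + 6b:
  (-19/3, 37/6) → P = 301/3
  (-69/68, 65/34) → P = 735/34
  (-146, 76) → P = 1916
  (-265/32, -49/96) → P = 319/4

The binding constraints are -5a - 9b = 46 and 4a + 8b = 24.
Solving simultaneously gives a = -146, b = 76.

a = -146, b = 76, maximum P = 1916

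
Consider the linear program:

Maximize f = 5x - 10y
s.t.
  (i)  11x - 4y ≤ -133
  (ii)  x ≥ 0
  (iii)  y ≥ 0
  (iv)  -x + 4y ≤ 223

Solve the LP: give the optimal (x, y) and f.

Extreme points and f = 5x - 10y:
  (0, 133/4) → f = -665/2
  (9, 58) → f = -535
  (0, 223/4) → f = -1115/2

The binding constraints are 11x - 4y = -133 and x = 0.
Solving simultaneously gives x = 0, y = 133/4.

x = 0, y = 133/4, maximum f = -665/2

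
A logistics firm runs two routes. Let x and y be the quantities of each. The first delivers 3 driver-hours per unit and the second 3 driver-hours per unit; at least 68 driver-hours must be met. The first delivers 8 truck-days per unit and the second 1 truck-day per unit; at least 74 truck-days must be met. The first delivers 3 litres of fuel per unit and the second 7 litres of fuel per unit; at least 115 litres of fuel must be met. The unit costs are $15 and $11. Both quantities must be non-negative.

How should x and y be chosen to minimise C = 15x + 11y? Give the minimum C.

Corner points and C = 15x + 11y:
  (0, 74) → C = 814
  (115/3, 0) → C = 575
  (22/3, 46/3) → C = 836/3
  (131/12, 47/4) → C = 293
The feasible region is unbounded (it extends along (0, 1), (1, 0)), but C strictly increases along every unbounded feasible direction, so there is no improving ray and the minimum is attained at a vertex.

The optimum lies where 3x + 3y = 68 and 8x + y = 74.
Solving simultaneously gives x = 22/3, y = 46/3.

x = 22/3, y = 46/3, minimum C = 836/3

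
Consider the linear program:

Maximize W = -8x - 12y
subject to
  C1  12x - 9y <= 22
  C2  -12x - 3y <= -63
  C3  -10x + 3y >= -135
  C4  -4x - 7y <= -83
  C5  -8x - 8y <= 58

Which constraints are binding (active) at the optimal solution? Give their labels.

C2 and C4

Vertices and W = -8x - 12y:
  (383/18, 700/27) → W = -1444/3
  (901/120, 227/30) → W = -2263/15
  (8/3, 31/3) → W = -436/3
The feasible region is unbounded (it extends along (3, 10), (-1, 4)), but W strictly decreases along every unbounded feasible direction, so there is no improving ray and the maximum is attained at a vertex.

The maximum is at (8/3, 31/3). Substituting into each constraint, equality holds for C2 and C4; the remaining constraints have slack.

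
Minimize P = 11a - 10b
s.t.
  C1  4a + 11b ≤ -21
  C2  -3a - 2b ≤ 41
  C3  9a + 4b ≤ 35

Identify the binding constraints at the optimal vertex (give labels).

C1 and C2

Feasible corners and P = 11a - 10b:
  (-409/25, 101/25) → P = -5509/25
  (469/83, -329/83) → P = 8449/83
  (39, -79) → P = 1219

The minimum is at (-409/25, 101/25). Substituting into each constraint, equality holds for C1 and C2; the remaining constraints have slack.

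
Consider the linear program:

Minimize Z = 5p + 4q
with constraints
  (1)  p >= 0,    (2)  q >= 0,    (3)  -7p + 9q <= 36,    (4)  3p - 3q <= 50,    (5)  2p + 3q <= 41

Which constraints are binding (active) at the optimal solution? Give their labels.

Extreme points and Z = 5p + 4q:
  (0, 0) → Z = 0
  (0, 4) → Z = 16
  (50/3, 0) → Z = 250/3
  (87/13, 359/39) → Z = 2741/39
  (91/5, 23/15) → Z = 1457/15

The minimum is at (0, 0). Substituting into each constraint, equality holds for (1) and (2); the remaining constraints have slack.

(1) and (2)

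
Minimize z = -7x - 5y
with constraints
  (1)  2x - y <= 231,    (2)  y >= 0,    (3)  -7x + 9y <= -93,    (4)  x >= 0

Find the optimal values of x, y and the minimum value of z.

x = 1986/11, y = 1431/11, minimum z = -21057/11

The optimum lies where 2x - y = 231 and -7x + 9y = -93.
Solving simultaneously gives x = 1986/11, y = 1431/11.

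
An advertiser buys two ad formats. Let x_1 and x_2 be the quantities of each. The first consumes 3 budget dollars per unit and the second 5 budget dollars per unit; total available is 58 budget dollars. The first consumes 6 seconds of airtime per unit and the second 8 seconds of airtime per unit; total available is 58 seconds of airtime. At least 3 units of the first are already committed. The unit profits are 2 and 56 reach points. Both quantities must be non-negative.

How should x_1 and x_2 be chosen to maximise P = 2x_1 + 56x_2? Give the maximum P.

Extreme points and P = 2x_1 + 56x_2:
  (29/3, 0) → P = 58/3
  (3, 0) → P = 6
  (3, 5) → P = 286

At the optimal vertex, 6x_1 + 8x_2 = 58 and x_1 = 3.
Solving simultaneously gives x_1 = 3, x_2 = 5.

x_1 = 3, x_2 = 5, maximum P = 286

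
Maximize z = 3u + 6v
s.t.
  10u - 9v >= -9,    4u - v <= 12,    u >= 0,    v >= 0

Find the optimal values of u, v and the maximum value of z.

u = 9/2, v = 6, maximum z = 99/2

Corner points and z = 3u + 6v:
  (9/2, 6) → z = 99/2
  (0, 1) → z = 6
  (3, 0) → z = 9
  (0, 0) → z = 0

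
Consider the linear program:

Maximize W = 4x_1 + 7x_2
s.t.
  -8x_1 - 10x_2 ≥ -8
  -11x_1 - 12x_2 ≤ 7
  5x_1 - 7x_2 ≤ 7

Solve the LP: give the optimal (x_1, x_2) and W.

Feasible corners and W = 4x_1 + 7x_2:
  (-83/7, 72/7) → W = 172/7
  (63/53, -8/53) → W = 196/53
  (35/137, -112/137) → W = -644/137

The binding constraints are -8x_1 - 10x_2 = -8 and -11x_1 - 12x_2 = 7.
Solving simultaneously gives x_1 = -83/7, x_2 = 72/7.

x_1 = -83/7, x_2 = 72/7, maximum W = 172/7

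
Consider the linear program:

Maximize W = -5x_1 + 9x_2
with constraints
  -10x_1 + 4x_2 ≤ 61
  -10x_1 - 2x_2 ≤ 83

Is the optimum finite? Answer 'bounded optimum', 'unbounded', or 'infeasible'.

From the feasible point (-227/30, -11/3), moving in the direction (4, 10) keeps every constraint satisfied while W increases without bound.

unbounded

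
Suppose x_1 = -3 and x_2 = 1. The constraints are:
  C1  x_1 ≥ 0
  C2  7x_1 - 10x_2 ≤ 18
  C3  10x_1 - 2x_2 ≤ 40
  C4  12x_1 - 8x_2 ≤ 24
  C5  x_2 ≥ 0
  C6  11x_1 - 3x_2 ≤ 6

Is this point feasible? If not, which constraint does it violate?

Constraint C1: x_1 = -3, which is not ≥ 0. All other constraints are satisfied.

not feasible — violates C1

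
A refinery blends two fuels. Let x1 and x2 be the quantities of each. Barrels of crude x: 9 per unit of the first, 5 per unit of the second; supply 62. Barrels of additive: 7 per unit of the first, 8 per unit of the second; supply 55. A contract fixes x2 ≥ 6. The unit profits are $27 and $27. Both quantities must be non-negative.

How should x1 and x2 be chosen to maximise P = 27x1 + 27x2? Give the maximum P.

x1 = 1, x2 = 6, maximum P = 189

Extreme points and P = 27x1 + 27x2:
  (0, 55/8) → P = 1485/8
  (0, 6) → P = 162
  (1, 6) → P = 189

The binding constraints are 7x1 + 8x2 = 55 and x2 = 6.
Solving simultaneously gives x1 = 1, x2 = 6.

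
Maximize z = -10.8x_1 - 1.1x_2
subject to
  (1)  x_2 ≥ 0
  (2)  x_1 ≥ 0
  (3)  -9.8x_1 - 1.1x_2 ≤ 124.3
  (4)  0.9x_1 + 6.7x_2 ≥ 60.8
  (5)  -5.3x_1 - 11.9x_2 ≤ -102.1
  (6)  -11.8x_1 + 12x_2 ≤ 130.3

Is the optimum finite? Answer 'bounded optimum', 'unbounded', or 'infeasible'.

Corner points and z = -10.8x_1 - 1.1x_2:
  (608/9, 0) → z = -729.6
  (0, 608/67) → z = -3344/335
  (0, 1303/120) → z = -14333/1200
The feasible region has finitely many vertices and no improving ray; the maximum is -3344/335 at (0, 608/67).

bounded optimum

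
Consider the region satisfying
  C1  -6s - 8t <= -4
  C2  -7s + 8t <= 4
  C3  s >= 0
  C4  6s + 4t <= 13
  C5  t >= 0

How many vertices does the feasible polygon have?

4

Pairwise boundary intersections that survive every other constraint:
  (0, 1/2)
  (2/3, 0)
  (22/19, 115/76)
  (13/6, 0)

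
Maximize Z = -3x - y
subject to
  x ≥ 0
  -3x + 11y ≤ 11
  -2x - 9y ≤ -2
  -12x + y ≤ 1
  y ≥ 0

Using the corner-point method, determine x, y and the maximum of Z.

Vertices and Z = -3x - y:
  (0, 1) → Z = -1
  (0, 2/9) → Z = -2/9
  (1, 0) → Z = -3
The feasible region is unbounded (it extends along (11, 3), (1, 0)), but Z strictly decreases along every unbounded feasible direction, so there is no improving ray and the maximum is attained at a vertex.

x = 0, y = 2/9, maximum Z = -2/9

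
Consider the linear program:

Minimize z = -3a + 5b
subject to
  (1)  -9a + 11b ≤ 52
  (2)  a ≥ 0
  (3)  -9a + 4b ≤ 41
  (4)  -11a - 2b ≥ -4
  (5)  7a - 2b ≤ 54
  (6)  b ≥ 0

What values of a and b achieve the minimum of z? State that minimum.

a = 4/11, b = 0, minimum z = -12/11

Feasible corners and z = -3a + 5b:
  (0, 2) → z = 10
  (0, 0) → z = 0
  (4/11, 0) → z = -12/11

At the optimal vertex, -11a - 2b = -4 and b = 0.
Solving simultaneously gives a = 4/11, b = 0.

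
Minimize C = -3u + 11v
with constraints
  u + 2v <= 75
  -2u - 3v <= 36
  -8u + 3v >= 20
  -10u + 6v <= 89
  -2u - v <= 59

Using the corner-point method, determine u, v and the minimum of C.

u = -28/5, v = -124/15, minimum C = -1112/15

Extreme points and C = -3u + 11v:
  (-28/5, -124/15) → C = -1112/15
  (-23/2, -13/3) → C = -79/6
  (49/6, 256/9) → C = 5191/18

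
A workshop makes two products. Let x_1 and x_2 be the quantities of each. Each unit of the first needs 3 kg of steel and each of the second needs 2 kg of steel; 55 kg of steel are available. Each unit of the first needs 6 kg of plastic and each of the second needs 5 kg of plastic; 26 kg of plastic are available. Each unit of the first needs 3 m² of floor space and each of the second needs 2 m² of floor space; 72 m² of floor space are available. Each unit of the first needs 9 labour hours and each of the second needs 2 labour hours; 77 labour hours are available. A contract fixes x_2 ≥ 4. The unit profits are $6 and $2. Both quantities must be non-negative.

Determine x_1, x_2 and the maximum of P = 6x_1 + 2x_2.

x_1 = 1, x_2 = 4, maximum P = 14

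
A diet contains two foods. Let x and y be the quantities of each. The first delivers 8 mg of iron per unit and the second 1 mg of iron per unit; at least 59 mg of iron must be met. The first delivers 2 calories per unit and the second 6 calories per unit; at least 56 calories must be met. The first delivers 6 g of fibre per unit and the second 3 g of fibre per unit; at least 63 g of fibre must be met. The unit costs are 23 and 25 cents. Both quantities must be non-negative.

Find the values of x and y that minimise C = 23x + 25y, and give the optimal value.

Vertices and C = 23x + 25y:
  (0, 59) → C = 1475
  (28, 0) → C = 644
  (19/3, 25/3) → C = 354
  (7, 7) → C = 336
The feasible region is unbounded (it extends along (0, 1), (1, 0)), but C strictly increases along every unbounded feasible direction, so there is no improving ray and the minimum is attained at a vertex.

At the optimal vertex, 2x + 6y = 56 and 6x + 3y = 63.
Solving simultaneously gives x = 7, y = 7.

x = 7, y = 7, minimum C = 336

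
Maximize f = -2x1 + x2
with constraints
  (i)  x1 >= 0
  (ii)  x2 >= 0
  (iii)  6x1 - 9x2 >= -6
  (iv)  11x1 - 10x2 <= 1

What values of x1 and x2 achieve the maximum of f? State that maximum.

Vertices and f = -2x1 + x2:
  (0, 0) → f = 0
  (0, 2/3) → f = 2/3
  (1/11, 0) → f = -2/11
  (23/13, 24/13) → f = -22/13

At the optimal vertex, x1 = 0 and 6x1 - 9x2 = -6.
Solving simultaneously gives x1 = 0, x2 = 2/3.

x1 = 0, x2 = 2/3, maximum f = 2/3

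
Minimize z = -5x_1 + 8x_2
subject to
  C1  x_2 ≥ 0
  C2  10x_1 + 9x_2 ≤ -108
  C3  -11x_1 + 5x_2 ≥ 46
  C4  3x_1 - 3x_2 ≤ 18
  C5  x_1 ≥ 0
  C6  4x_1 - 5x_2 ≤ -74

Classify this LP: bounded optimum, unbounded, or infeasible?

The boundaries x_2 = 0 and 4x_1 - 5x_2 = -74 meet at (-37/2, 0), but that point violates x_1 ≥ 0. Every candidate vertex is excluded by some other constraint, so the feasible region is empty.

infeasible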